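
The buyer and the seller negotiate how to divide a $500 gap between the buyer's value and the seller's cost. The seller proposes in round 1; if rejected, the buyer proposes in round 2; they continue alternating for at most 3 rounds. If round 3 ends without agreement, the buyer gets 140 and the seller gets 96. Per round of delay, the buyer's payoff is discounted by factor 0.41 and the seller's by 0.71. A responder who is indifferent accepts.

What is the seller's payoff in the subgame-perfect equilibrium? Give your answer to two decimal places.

Round 3 (the seller proposes): the buyer gets 140 if talks fail, so the seller offers 140 and keeps 360.
Round 2 (the buyer proposes): the seller can get 360 next round, worth 0.71 × 360 = 255.6 now; the buyer offers that and keeps 244.4.
Round 1 (the seller proposes): the buyer can get 244.4 next round, worth 0.41 × 244.4 = 100.204 now. The seller offers 100.204 and keeps 500 − 100.204 = 399.796.

399.80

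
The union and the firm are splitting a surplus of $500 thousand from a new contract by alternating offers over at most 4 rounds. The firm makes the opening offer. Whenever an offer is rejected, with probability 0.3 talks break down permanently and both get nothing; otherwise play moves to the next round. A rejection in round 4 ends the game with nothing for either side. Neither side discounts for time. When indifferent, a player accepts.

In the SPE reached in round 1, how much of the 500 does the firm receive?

Round 4 (the union proposes): rejection yields 0 for the firm; the union offers 0 and keeps 500.
Round 3 (the firm proposes): rejecting gives the union an expected 0.7 × 500 = 350. The firm offers 350 and keeps 500 − 350 = 150.
Round 2 (the union proposes): rejecting gives the firm an expected 0.7 × 150 = 105. The union offers 105 and keeps 500 − 105 = 395.
Round 1 (the firm proposes): rejecting gives the union an expected 0.7 × 395 = 276.5. The firm offers 276.5 and keeps 500 − 276.5 = 223.5.

223.5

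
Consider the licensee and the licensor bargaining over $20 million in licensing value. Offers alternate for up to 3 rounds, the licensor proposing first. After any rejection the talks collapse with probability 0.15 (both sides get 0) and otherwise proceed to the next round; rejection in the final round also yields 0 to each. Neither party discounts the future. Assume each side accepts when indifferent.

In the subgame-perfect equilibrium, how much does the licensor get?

17.45

Round 3 (the licensor proposes): the licensee will accept anything ≥ 0, so the licensor offers 0 and keeps 20.
Round 2 (the licensee proposes): rejecting gives the licensor an expected 0.85 × 20 = 17; the licensee offers that and keeps 3.
Round 1 (the licensor proposes): rejecting gives the licensee an expected 0.85 × 3 = 2.55; the licensor offers that and keeps 17.45.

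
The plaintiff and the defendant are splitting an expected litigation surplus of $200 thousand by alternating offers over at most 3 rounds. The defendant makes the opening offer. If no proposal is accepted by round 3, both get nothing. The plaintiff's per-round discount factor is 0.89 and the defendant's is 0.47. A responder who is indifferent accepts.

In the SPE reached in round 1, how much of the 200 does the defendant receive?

105.66

Round 3 (the defendant proposes): the plaintiff will accept anything ≥ 0, so the defendant offers 0 and keeps 200.
Round 2 (the plaintiff proposes): the defendant can get 200 next round, worth 0.47 × 200 = 94 now. The plaintiff offers 94 and keeps 200 − 94 = 106.
Round 1 (the defendant proposes): the plaintiff can get 106 next round, worth 0.89 × 106 = 94.34 now; the defendant offers that and keeps 105.66.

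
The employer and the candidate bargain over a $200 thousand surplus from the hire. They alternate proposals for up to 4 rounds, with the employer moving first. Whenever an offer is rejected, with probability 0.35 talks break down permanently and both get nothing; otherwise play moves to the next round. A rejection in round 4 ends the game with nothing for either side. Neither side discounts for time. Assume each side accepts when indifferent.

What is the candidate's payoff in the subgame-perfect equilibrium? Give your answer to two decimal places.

100.43

Round 4 (the candidate proposes): the employer will accept anything ≥ 0, so the candidate offers 0 and keeps 200.
Round 3 (the employer proposes): rejecting gives the candidate an expected 0.65 × 200 = 130; the employer offers that and keeps 70.
Round 2 (the candidate proposes): rejecting gives the employer an expected 0.65 × 70 = 45.5, so the candidate offers 45.5, keeping 154.5.
Round 1 (the employer proposes): rejecting gives the candidate an expected 0.65 × 154.5 = 100.425. The employer offers 100.425 and keeps 200 − 100.425 = 99.575.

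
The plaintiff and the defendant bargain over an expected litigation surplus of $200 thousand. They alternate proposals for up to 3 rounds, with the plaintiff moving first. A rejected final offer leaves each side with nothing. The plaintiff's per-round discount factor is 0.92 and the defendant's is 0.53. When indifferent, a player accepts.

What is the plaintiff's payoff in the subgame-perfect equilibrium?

Round 3 (the plaintiff proposes): rejection yields 0 for the defendant; the plaintiff offers 0 and keeps 200.
Round 2 (the defendant proposes): the plaintiff can get 200 next round, worth 0.92 × 200 = 184 now, so the defendant offers 184, keeping 16.
Round 1 (the plaintiff proposes): the defendant can get 16 next round, worth 0.53 × 16 = 8.48 now; the plaintiff offers that and keeps 191.52.

191.52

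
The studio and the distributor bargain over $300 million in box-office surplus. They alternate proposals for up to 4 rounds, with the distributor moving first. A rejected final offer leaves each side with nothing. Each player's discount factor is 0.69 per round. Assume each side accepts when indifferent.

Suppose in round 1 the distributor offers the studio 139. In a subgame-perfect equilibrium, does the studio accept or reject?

Work out the studio's continuation value if the offer is rejected.
Round 4 (the studio proposes): rejection yields 0 for the distributor; the studio offers 0 and keeps 300.
Round 3 (the distributor proposes): the studio can get 300 next round, worth 0.69 × 300 = 207 now, so the distributor offers 207, keeping 93.
Round 2 (the studio proposes): the distributor can get 93 next round, worth 0.69 × 93 = 64.17 now, so the studio offers 64.17, keeping 235.83.
So by rejecting in round 1, the studio gets 235.83 next round, worth 0.69 × 235.83 = 162.7227 now.
Offer 139 < 162.7227, so the studio rejects.

Reject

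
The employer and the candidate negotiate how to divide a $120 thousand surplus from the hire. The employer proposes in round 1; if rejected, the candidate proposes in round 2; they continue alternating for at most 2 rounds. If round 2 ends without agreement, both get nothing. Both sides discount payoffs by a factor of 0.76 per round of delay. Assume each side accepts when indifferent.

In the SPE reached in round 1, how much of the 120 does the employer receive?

28.8

Round 2 (the candidate proposes): the employer will accept anything ≥ 0, so the candidate offers 0 and keeps 120.
Round 1 (the employer proposes): the candidate can get 120 next round, worth 0.76 × 120 = 91.2 now, so the employer offers 91.2, keeping 28.8.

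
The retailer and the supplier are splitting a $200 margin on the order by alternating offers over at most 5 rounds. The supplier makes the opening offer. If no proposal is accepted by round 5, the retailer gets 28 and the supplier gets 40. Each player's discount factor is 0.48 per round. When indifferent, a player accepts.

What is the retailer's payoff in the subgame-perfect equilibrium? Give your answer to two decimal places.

Work backward from the last round.
Round 5 (the supplier proposes): the retailer gets 28 if talks fail, so the supplier offers 28 and keeps 172.
Round 4 (the retailer proposes): the supplier can get 172 next round, worth 0.48 × 172 = 82.56 now; the retailer offers that and keeps 117.44.
Round 3 (the supplier proposes): the retailer can get 117.44 next round, worth 0.48 × 117.44 = 56.3712 now; the supplier offers that and keeps 143.6288.
Round 2 (the retailer proposes): the supplier can get 143.6288 next round, worth 0.48 × 143.6288 = 68.941824 now, so the retailer offers 68.941824, keeping 131.058176.
Round 1 (the supplier proposes): the retailer can get 131.058176 next round, worth 0.48 × 131.058176 = 62.90792448 now, so the supplier offers 62.90792448, keeping 137.09207552.

62.91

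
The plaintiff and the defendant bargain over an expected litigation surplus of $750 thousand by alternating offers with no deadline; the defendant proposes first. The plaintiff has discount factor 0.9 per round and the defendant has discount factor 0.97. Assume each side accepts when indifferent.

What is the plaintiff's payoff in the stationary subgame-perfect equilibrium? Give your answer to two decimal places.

159.45

When the defendant proposes, the plaintiff accepts any offer worth at least 0.9 times what the plaintiff would get by proposing next round; and vice versa.
This gives x = 750 − 0.9y and y = 750 − 0.97x, where x and y are each side's share when it proposes.
Hence (1 − 0.9·0.97)x = 750(1 − 0.9), i.e. 0.127·x = 75.
x ≈ 590.5512; the plaintiff's share is 750 − x ≈ 159.4488.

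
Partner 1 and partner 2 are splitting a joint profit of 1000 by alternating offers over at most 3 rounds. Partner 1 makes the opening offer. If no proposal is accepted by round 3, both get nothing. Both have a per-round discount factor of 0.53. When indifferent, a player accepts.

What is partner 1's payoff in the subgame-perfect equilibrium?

750.9

By backward induction:
Round 3 (partner 1 proposes): partner 2 will accept anything ≥ 0, so partner 1 offers 0 and keeps 1000.
Round 2 (partner 2 proposes): partner 1 can get 1000 next round, worth 0.53 × 1000 = 530 now. Partner 2 offers 530 and keeps 1000 − 530 = 470.
Round 1 (partner 1 proposes): partner 2 can get 470 next round, worth 0.53 × 470 = 249.1 now. Partner 1 offers 249.1 and keeps 1000 − 249.1 = 750.9.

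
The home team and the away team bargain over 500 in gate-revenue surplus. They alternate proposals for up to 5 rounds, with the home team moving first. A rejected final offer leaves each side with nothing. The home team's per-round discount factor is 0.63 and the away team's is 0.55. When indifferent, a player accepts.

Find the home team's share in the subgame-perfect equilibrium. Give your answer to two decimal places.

Round 5 (the home team proposes): the away team will accept anything ≥ 0, so the home team offers 0 and keeps 500.
Round 4 (the away team proposes): the home team can get 500 next round, worth 0.63 × 500 = 315 now, so the away team offers 315, keeping 185.
Round 3 (the home team proposes): the away team can get 185 next round, worth 0.55 × 185 = 101.75 now. The home team offers 101.75 and keeps 500 − 101.75 = 398.25.
Round 2 (the away team proposes): the home team can get 398.25 next round, worth 0.63 × 398.25 = 250.8975 now, so the away team offers 250.8975, keeping 249.1025.
Round 1 (the home team proposes): the away team can get 249.1025 next round, worth 0.55 × 249.1025 = 137.006375 now; the home team offers that and keeps 362.993625.

362.99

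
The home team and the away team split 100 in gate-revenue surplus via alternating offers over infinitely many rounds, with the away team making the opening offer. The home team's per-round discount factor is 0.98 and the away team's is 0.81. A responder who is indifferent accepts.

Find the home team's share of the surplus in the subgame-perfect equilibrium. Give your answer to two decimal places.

When the away team proposes, the home team accepts any offer worth at least 0.98 times what the home team would get by proposing next round; and vice versa.
This gives x = 100 − 0.98y and y = 100 − 0.81x, where x and y are each side's share when it proposes.
Hence (1 − 0.98·0.81)x = 100(1 − 0.98), i.e. 0.2062·x = 2.
x ≈ 9.6993; the home team's share is 100 − x ≈ 90.3007.

90.30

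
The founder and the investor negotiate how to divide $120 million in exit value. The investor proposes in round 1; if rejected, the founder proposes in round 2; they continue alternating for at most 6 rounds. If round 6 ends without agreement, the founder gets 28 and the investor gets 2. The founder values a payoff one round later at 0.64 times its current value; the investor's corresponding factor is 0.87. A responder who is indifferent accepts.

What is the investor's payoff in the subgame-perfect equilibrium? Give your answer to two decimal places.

Round 6 (the founder proposes): the investor gets 2 if talks fail, so the founder offers 2 and keeps 118.
Round 5 (the investor proposes): the founder can get 118 next round, worth 0.64 × 118 = 75.52 now, so the investor offers 75.52, keeping 44.48.
Round 4 (the founder proposes): the investor can get 44.48 next round, worth 0.87 × 44.48 = 38.6976 now; the founder offers that and keeps 81.3024.
Round 3 (the investor proposes): the founder can get 81.3024 next round, worth 0.64 × 81.3024 = 52.033536 now; the investor offers that and keeps 67.966464.
Round 2 (the founder proposes): the investor can get 67.966464 next round, worth 0.87 × 67.966464 = 59.13082368 now, so the founder offers 59.13082368, keeping 60.86917632.
Round 1 (the investor proposes): the founder can get 60.86917632 next round, worth 0.64 × 60.86917632 = 38.9562728448 now. The investor offers 38.9562728448 and keeps 120 − 38.9562728448 = 81.0437271552.

81.04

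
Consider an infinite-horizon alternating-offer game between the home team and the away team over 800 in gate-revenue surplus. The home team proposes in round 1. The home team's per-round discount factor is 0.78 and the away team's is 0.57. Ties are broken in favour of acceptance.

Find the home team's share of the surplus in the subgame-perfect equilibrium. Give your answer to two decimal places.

619.37

In a stationary SPE each proposer offers the other exactly their discounted continuation value.
If the home team keeps x when proposing and the away team keeps y when proposing, then x = 800 − 0.57y and y = 800 − 0.78x.
Solving: x = 800(1 − 0.57) / (1 − 0.78·0.57) = 344 / 0.5554 ≈ 619.3734.
The away team gets 800 − 619.3734 ≈ 180.6266.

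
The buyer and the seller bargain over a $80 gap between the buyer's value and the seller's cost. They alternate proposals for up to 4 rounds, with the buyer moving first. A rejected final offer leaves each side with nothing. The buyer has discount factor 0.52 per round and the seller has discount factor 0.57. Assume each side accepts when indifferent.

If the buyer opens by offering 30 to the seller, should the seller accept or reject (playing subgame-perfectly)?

Round 4 (the seller proposes): rejection yields 0 for the buyer; the seller offers 0 and keeps 80.
Round 3 (the buyer proposes): the seller can get 80 next round, worth 0.57 × 80 = 45.6 now, so the buyer offers 45.6, keeping 34.4.
Round 2 (the seller proposes): the buyer can get 34.4 next round, worth 0.52 × 34.4 = 17.888 now, so the seller offers 17.888, keeping 62.112.
So by rejecting in round 1, the seller gets 62.112 next round, worth 0.57 × 62.112 = 35.40384 now.
Offer 30 < 35.40384, so the seller rejects.

Reject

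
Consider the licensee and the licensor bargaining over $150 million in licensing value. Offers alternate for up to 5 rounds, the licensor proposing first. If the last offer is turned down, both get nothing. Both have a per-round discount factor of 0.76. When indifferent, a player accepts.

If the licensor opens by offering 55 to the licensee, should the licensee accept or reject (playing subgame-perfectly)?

Round 5 (the licensor proposes): the licensee will accept anything ≥ 0, so the licensor offers 0 and keeps 150.
Round 4 (the licensee proposes): the licensor can get 150 next round, worth 0.76 × 150 = 114 now. The licensee offers 114 and keeps 150 − 114 = 36.
Round 3 (the licensor proposes): the licensee can get 36 next round, worth 0.76 × 36 = 27.36 now; the licensor offers that and keeps 122.64.
Round 2 (the licensee proposes): the licensor can get 122.64 next round, worth 0.76 × 122.64 = 93.2064 now; the licensee offers that and keeps 56.7936.
So by rejecting in round 1, the licensee gets 56.7936 next round, worth 0.76 × 56.7936 = 43.163136 now.
Offer 55 ≥ 43.163136, so the licensee accepts.

Accept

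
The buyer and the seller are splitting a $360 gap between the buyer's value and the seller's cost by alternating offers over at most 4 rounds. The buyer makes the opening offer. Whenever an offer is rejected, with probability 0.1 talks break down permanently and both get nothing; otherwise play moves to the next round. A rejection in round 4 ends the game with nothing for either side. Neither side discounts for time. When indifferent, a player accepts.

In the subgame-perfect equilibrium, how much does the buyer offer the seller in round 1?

294.84

By backward induction:
Round 4 (the seller proposes): rejection yields 0 for the buyer; the seller offers 0 and keeps 360.
Round 3 (the buyer proposes): rejecting gives the seller an expected 0.9 × 360 = 324; the buyer offers that and keeps 36.
Round 2 (the seller proposes): rejecting gives the buyer an expected 0.9 × 36 = 32.4, so the seller offers 32.4, keeping 327.6.
Round 1 (the buyer proposes): rejecting gives the seller an expected 0.9 × 327.6 = 294.84. The buyer offers 294.84 and keeps 360 − 294.84 = 65.16.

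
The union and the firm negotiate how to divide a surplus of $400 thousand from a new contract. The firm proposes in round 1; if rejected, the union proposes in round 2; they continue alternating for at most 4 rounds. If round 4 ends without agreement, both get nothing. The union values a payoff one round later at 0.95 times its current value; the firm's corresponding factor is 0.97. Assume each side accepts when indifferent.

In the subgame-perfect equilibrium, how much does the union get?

361.57

Round 4 (the union proposes): the firm will accept anything ≥ 0, so the union offers 0 and keeps 400.
Round 3 (the firm proposes): the union can get 400 next round, worth 0.95 × 400 = 380 now. The firm offers 380 and keeps 400 − 380 = 20.
Round 2 (the union proposes): the firm can get 20 next round, worth 0.97 × 20 = 19.4 now. The union offers 19.4 and keeps 400 − 19.4 = 380.6.
Round 1 (the firm proposes): the union can get 380.6 next round, worth 0.95 × 380.6 = 361.57 now. The firm offers 361.57 and keeps 400 − 361.57 = 38.43.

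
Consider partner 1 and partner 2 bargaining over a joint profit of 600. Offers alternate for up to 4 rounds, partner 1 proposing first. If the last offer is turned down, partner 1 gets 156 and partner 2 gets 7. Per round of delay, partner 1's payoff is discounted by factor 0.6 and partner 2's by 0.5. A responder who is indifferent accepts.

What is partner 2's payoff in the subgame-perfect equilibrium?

Round 4 (partner 2 proposes): partner 1 gets 156 if talks fail, so partner 2 offers 156 and keeps 444.
Round 3 (partner 1 proposes): partner 2 can get 444 next round, worth 0.5 × 444 = 222 now. Partner 1 offers 222 and keeps 600 − 222 = 378.
Round 2 (partner 2 proposes): partner 1 can get 378 next round, worth 0.6 × 378 = 226.8 now, so partner 2 offers 226.8, keeping 373.2.
Round 1 (partner 1 proposes): partner 2 can get 373.2 next round, worth 0.5 × 373.2 = 186.6 now; partner 1 offers that and keeps 413.4.

186.6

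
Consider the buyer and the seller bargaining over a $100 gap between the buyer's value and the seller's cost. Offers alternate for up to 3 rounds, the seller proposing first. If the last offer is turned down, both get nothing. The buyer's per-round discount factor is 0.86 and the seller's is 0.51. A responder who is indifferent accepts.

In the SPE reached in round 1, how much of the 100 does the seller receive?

57.86

Round 3 (the seller proposes): the buyer will accept anything ≥ 0, so the seller offers 0 and keeps 100.
Round 2 (the buyer proposes): the seller can get 100 next round, worth 0.51 × 100 = 51 now, so the buyer offers 51, keeping 49.
Round 1 (the seller proposes): the buyer can get 49 next round, worth 0.86 × 49 = 42.14 now; the seller offers that and keeps 57.86.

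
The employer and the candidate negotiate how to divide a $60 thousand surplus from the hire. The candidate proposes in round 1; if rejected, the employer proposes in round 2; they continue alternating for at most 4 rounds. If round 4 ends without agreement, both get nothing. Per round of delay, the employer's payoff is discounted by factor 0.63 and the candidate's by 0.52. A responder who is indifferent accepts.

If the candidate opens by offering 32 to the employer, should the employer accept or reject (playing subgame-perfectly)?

Accept

Work out the employer's continuation value if the offer is rejected.
Round 4 (the employer proposes): the candidate will accept anything ≥ 0, so the employer offers 0 and keeps 60.
Round 3 (the candidate proposes): the employer can get 60 next round, worth 0.63 × 60 = 37.8 now; the candidate offers that and keeps 22.2.
Round 2 (the employer proposes): the candidate can get 22.2 next round, worth 0.52 × 22.2 = 11.544 now; the employer offers that and keeps 48.456.
So by rejecting in round 1, the employer gets 48.456 next round, worth 0.63 × 48.456 = 30.52728 now.
Offer 32 ≥ 30.52728, so the employer accepts.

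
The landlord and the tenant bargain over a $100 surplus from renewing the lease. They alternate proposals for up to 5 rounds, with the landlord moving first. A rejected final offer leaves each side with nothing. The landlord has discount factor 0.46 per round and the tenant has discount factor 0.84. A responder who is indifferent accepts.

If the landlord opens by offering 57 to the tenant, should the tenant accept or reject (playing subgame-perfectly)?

Reject

Round 5 (the landlord proposes): the tenant will accept anything ≥ 0, so the landlord offers 0 and keeps 100.
Round 4 (the tenant proposes): the landlord can get 100 next round, worth 0.46 × 100 = 46 now. The tenant offers 46 and keeps 100 − 46 = 54.
Round 3 (the landlord proposes): the tenant can get 54 next round, worth 0.84 × 54 = 45.36 now; the landlord offers that and keeps 54.64.
Round 2 (the tenant proposes): the landlord can get 54.64 next round, worth 0.46 × 54.64 = 25.1344 now. The tenant offers 25.1344 and keeps 100 − 25.1344 = 74.8656.
So by rejecting in round 1, the tenant gets 74.8656 next round, worth 0.84 × 74.8656 = 62.887104 now.
Offer 57 < 62.887104, so the tenant rejects.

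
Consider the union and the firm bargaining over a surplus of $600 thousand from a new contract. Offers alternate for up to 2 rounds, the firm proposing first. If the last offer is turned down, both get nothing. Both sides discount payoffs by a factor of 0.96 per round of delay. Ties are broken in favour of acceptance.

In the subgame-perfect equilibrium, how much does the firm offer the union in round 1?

Round 2 (the union proposes): the firm will accept anything ≥ 0, so the union offers 0 and keeps 600.
Round 1 (the firm proposes): the union can get 600 next round, worth 0.96 × 600 = 576 now. The firm offers 576 and keeps 600 − 576 = 24.

576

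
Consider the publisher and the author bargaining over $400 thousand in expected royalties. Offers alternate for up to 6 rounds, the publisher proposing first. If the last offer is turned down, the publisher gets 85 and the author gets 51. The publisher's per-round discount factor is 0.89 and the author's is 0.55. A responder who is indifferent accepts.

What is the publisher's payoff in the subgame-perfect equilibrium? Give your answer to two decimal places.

322.44

Work backward from the last round.
Round 6 (the author proposes): the publisher gets 85 if talks fail, so the author offers 85 and keeps 315.
Round 5 (the publisher proposes): the author can get 315 next round, worth 0.55 × 315 = 173.25 now; the publisher offers that and keeps 226.75.
Round 4 (the author proposes): the publisher can get 226.75 next round, worth 0.89 × 226.75 = 201.8075 now. The author offers 201.8075 and keeps 400 − 201.8075 = 198.1925.
Round 3 (the publisher proposes): the author can get 198.1925 next round, worth 0.55 × 198.1925 = 109.005875 now. The publisher offers 109.005875 and keeps 400 − 109.005875 = 290.994125.
Round 2 (the author proposes): the publisher can get 290.994125 next round, worth 0.89 × 290.994125 = 258.98477125 now; the author offers that and keeps 141.01522875.
Round 1 (the publisher proposes): the author can get 141.01522875 next round, worth 0.55 × 141.01522875 = 77.5583758125 now; the publisher offers that and keeps 322.4416241875.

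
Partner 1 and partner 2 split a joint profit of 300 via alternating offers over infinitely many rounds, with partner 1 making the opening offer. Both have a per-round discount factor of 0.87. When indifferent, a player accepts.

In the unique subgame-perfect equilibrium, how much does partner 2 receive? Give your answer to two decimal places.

Let x be partner 1's share when partner 1 proposes and y be partner 2's share when partner 2 proposes.
Partner 2 accepts iff offered ≥ 0.87·y, so x = 300 − 0.87y. Symmetrically y = 300 − 0.87x.
Substituting: x = 300 − 0.87(300 − 0.87x), giving x(1 − 0.87·0.87) = 300(1 − 0.87).
So x = 300 × 0.13 / 0.2431 ≈ 160.4278, and partner 2 receives 300 − x ≈ 139.5722.

139.57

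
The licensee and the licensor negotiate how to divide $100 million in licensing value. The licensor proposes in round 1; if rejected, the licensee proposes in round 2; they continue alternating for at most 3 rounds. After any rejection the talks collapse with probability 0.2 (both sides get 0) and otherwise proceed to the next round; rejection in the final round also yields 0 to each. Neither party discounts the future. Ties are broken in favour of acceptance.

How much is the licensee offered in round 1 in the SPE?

16

Round 3 (the licensor proposes): rejection yields 0 for the licensee; the licensor offers 0 and keeps 100.
Round 2 (the licensee proposes): rejecting gives the licensor an expected 0.8 × 100 = 80. The licensee offers 80 and keeps 100 − 80 = 20.
Round 1 (the licensor proposes): rejecting gives the licensee an expected 0.8 × 20 = 16; the licensor offers that and keeps 84.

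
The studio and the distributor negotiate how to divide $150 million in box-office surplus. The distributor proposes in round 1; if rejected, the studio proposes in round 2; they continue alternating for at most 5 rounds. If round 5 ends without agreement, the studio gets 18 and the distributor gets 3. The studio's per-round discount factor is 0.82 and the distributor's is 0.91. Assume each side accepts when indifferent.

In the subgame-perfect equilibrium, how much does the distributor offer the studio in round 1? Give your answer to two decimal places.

Round 5 (the distributor proposes): the studio gets 18 if talks fail, so the distributor offers 18 and keeps 132.
Round 4 (the studio proposes): the distributor can get 132 next round, worth 0.91 × 132 = 120.12 now, so the studio offers 120.12, keeping 29.88.
Round 3 (the distributor proposes): the studio can get 29.88 next round, worth 0.82 × 29.88 = 24.5016 now. The distributor offers 24.5016 and keeps 150 − 24.5016 = 125.4984.
Round 2 (the studio proposes): the distributor can get 125.4984 next round, worth 0.91 × 125.4984 = 114.203544 now. The studio offers 114.203544 and keeps 150 − 114.203544 = 35.796456.
Round 1 (the distributor proposes): the studio can get 35.796456 next round, worth 0.82 × 35.796456 = 29.35309392 now; the distributor offers that and keeps 120.64690608.

29.35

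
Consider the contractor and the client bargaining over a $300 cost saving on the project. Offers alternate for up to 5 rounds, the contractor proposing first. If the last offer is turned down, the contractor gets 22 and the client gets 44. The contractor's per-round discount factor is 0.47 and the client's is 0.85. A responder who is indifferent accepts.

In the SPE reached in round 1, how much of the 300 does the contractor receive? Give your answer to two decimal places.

Solve by backward induction from round 5.
Round 5 (the contractor proposes): the client gets 44 if talks fail, so the contractor offers 44 and keeps 256.
Round 4 (the client proposes): the contractor can get 256 next round, worth 0.47 × 256 = 120.32 now; the client offers that and keeps 179.68.
Round 3 (the contractor proposes): the client can get 179.68 next round, worth 0.85 × 179.68 = 152.728 now, so the contractor offers 152.728, keeping 147.272.
Round 2 (the client proposes): the contractor can get 147.272 next round, worth 0.47 × 147.272 = 69.21784 now, so the client offers 69.21784, keeping 230.78216.
Round 1 (the contractor proposes): the client can get 230.78216 next round, worth 0.85 × 230.78216 = 196.164836 now, so the contractor offers 196.164836, keeping 103.835164.

103.84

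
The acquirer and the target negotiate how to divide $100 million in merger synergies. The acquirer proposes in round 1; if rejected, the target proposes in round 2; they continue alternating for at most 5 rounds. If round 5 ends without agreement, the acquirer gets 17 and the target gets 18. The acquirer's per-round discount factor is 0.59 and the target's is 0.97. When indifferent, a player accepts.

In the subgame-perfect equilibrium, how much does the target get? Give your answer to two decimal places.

68.43

Round 5 (the acquirer proposes): the target gets 18 if talks fail, so the acquirer offers 18 and keeps 82.
Round 4 (the target proposes): the acquirer can get 82 next round, worth 0.59 × 82 = 48.38 now, so the target offers 48.38, keeping 51.62.
Round 3 (the acquirer proposes): the target can get 51.62 next round, worth 0.97 × 51.62 = 50.0714 now, so the acquirer offers 50.0714, keeping 49.9286.
Round 2 (the target proposes): the acquirer can get 49.9286 next round, worth 0.59 × 49.9286 = 29.457874 now; the target offers that and keeps 70.542126.
Round 1 (the acquirer proposes): the target can get 70.542126 next round, worth 0.97 × 70.542126 = 68.42586222 now, so the acquirer offers 68.42586222, keeping 31.57413778.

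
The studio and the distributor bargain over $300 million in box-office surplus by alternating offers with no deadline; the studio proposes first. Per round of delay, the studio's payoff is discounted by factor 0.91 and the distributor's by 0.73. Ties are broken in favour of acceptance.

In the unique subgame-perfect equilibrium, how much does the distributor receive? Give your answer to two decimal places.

58.71

Let x be the studio's share when the studio proposes and y be the distributor's share when the distributor proposes.
The distributor accepts iff offered ≥ 0.73·y, so x = 300 − 0.73y. Symmetrically y = 300 − 0.91x.
Substituting: x = 300 − 0.73(300 − 0.91x), giving x(1 − 0.91·0.73) = 300(1 − 0.73).
So x = 300 × 0.27 / 0.3357 ≈ 241.2869, and the distributor receives 300 − x ≈ 58.7131.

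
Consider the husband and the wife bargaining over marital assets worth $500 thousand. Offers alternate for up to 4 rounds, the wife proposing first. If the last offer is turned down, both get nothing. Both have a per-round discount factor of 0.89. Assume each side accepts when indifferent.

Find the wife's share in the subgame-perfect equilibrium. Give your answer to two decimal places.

Work backward from the last round.
Round 4 (the husband proposes): rejection yields 0 for the wife; the husband offers 0 and keeps 500.
Round 3 (the wife proposes): the husband can get 500 next round, worth 0.89 × 500 = 445 now. The wife offers 445 and keeps 500 − 445 = 55.
Round 2 (the husband proposes): the wife can get 55 next round, worth 0.89 × 55 = 48.95 now; the husband offers that and keeps 451.05.
Round 1 (the wife proposes): the husband can get 451.05 next round, worth 0.89 × 451.05 = 401.4345 now; the wife offers that and keeps 98.5655.

98.57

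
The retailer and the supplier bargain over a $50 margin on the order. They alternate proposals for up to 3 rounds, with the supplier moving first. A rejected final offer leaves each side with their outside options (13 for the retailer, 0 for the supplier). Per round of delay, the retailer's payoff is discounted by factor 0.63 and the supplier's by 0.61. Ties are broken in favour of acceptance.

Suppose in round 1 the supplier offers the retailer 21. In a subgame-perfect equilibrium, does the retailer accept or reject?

Round 3 (the supplier proposes): the retailer gets 13 if talks fail, so the supplier offers 13 and keeps 37.
Round 2 (the retailer proposes): the supplier can get 37 next round, worth 0.61 × 37 = 22.57 now. The retailer offers 22.57 and keeps 50 − 22.57 = 27.43.
So by rejecting in round 1, the retailer gets 27.43 next round, worth 0.63 × 27.43 = 17.2809 now.
Offer 21 ≥ 17.2809, so the retailer accepts.

Accept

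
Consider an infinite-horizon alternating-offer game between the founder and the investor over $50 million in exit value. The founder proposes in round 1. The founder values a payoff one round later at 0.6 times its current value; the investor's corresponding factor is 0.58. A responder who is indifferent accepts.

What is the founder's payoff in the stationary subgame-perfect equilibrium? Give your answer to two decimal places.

32.21

In a stationary SPE each proposer offers the other exactly their discounted continuation value.
If the founder keeps x when proposing and the investor keeps y when proposing, then x = 50 − 0.58y and y = 50 − 0.6x.
Solving: x = 50(1 − 0.58) / (1 − 0.6·0.58) = 21 / 0.652 ≈ 32.2086.
The investor gets 50 − 32.2086 ≈ 17.7914.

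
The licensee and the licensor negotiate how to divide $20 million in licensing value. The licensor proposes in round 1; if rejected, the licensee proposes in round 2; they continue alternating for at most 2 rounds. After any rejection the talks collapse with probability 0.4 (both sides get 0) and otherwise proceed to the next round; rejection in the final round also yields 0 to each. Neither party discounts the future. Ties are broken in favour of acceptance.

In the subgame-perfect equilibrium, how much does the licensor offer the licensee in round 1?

12

By backward induction:
Round 2 (the licensee proposes): the licensor will accept anything ≥ 0, so the licensee offers 0 and keeps 20.
Round 1 (the licensor proposes): rejecting gives the licensee an expected 0.6 × 20 = 12; the licensor offers that and keeps 8.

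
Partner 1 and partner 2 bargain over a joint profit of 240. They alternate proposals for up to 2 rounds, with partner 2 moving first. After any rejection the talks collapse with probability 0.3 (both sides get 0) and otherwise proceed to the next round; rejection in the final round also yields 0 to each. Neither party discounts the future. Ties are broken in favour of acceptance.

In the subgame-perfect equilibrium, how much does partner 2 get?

Round 2 (partner 1 proposes): partner 2 will accept anything ≥ 0, so partner 1 offers 0 and keeps 240.
Round 1 (partner 2 proposes): rejecting gives partner 1 an expected 0.7 × 240 = 168, so partner 2 offers 168, keeping 72.

72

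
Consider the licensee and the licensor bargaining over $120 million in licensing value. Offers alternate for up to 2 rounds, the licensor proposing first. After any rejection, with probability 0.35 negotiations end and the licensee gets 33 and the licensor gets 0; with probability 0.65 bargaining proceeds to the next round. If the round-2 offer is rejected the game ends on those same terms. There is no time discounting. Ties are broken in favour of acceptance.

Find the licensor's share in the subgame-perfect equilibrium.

30.45

By backward induction:
Round 2 (the licensee proposes): rejection yields 0 for the licensor; the licensee offers 0 and keeps 120.
Round 1 (the licensor proposes): rejecting gives the licensee an expected 0.65 × 120 + 0.35 × 33 = 89.55; the licensor offers that and keeps 30.45.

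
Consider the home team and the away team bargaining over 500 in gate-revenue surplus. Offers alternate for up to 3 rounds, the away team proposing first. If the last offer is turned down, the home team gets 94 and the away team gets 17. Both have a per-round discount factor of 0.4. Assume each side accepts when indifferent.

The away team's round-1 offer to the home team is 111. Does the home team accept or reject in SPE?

Round 3 (the away team proposes): the home team gets 94 if talks fail, so the away team offers 94 and keeps 406.
Round 2 (the home team proposes): the away team can get 406 next round, worth 0.4 × 406 = 162.4 now; the home team offers that and keeps 337.6.
So by rejecting in round 1, the home team gets 337.6 next round, worth 0.4 × 337.6 = 135.04 now.
Offer 111 < 135.04, so the home team rejects.

Reject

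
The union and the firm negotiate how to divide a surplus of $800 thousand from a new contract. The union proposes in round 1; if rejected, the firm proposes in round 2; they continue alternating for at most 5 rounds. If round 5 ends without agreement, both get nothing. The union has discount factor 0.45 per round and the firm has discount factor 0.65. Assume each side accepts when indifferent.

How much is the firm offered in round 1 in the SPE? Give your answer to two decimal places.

Solve by backward induction from round 5.
Round 5 (the union proposes): rejection yields 0 for the firm; the union offers 0 and keeps 800.
Round 4 (the firm proposes): the union can get 800 next round, worth 0.45 × 800 = 360 now; the firm offers that and keeps 440.
Round 3 (the union proposes): the firm can get 440 next round, worth 0.65 × 440 = 286 now; the union offers that and keeps 514.
Round 2 (the firm proposes): the union can get 514 next round, worth 0.45 × 514 = 231.3 now; the firm offers that and keeps 568.7.
Round 1 (the union proposes): the firm can get 568.7 next round, worth 0.65 × 568.7 = 369.655 now, so the union offers 369.655, keeping 430.345.

369.66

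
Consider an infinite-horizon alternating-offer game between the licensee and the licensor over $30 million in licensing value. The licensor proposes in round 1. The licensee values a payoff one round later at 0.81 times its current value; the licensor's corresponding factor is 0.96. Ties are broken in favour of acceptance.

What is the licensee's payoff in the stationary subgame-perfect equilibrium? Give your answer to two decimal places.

When the licensor proposes, the licensee accepts any offer worth at least 0.81 times what the licensee would get by proposing next round; and vice versa.
This gives x = 30 − 0.81y and y = 30 − 0.96x, where x and y are each side's share when it proposes.
Hence (1 − 0.81·0.96)x = 30(1 − 0.81), i.e. 0.2224·x = 5.7.
x ≈ 25.6295; the licensee's share is 30 − x ≈ 4.3705.

4.37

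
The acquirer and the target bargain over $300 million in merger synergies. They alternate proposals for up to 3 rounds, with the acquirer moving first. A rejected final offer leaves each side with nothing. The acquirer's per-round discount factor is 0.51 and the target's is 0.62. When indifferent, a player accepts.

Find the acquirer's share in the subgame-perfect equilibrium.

Solve by backward induction from round 3.
Round 3 (the acquirer proposes): rejection yields 0 for the target; the acquirer offers 0 and keeps 300.
Round 2 (the target proposes): the acquirer can get 300 next round, worth 0.51 × 300 = 153 now. The target offers 153 and keeps 300 − 153 = 147.
Round 1 (the acquirer proposes): the target can get 147 next round, worth 0.62 × 147 = 91.14 now, so the acquirer offers 91.14, keeping 208.86.

208.86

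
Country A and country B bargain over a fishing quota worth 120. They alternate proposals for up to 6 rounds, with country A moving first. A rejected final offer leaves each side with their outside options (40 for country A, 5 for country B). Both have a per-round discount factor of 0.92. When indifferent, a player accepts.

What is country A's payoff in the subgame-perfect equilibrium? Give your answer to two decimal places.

50.97

Round 6 (country B proposes): country A gets 40 if talks fail, so country B offers 40 and keeps 80.
Round 5 (country A proposes): country B can get 80 next round, worth 0.92 × 80 = 73.6 now, so country A offers 73.6, keeping 46.4.
Round 4 (country B proposes): country A can get 46.4 next round, worth 0.92 × 46.4 = 42.688 now; country B offers that and keeps 77.312.
Round 3 (country A proposes): country B can get 77.312 next round, worth 0.92 × 77.312 = 71.12704 now; country A offers that and keeps 48.87296.
Round 2 (country B proposes): country A can get 48.87296 next round, worth 0.92 × 48.87296 = 44.9631232 now; country B offers that and keeps 75.0368768.
Round 1 (country A proposes): country B can get 75.0368768 next round, worth 0.92 × 75.0368768 = 69.033926656 now; country A offers that and keeps 50.966073344.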